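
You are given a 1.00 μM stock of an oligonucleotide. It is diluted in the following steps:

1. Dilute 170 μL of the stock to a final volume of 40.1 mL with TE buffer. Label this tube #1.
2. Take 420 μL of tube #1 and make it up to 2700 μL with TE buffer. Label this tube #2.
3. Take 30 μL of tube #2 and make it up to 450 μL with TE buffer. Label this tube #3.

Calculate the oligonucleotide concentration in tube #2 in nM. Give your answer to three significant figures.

Step 1: 170 μL brought to 40.1 mL → factor 40100/170 = 235.88
Step 2: 420 μL brought to 2700 μL → factor 2700/420 = 6.4286
Dilution factor through tube #2 = 235.88 × 6.4286 = 1516.4
[tube #2] = 1.00 μM / 1516.4 = 0.0006595 μM = 0.659 nM

0.659 nM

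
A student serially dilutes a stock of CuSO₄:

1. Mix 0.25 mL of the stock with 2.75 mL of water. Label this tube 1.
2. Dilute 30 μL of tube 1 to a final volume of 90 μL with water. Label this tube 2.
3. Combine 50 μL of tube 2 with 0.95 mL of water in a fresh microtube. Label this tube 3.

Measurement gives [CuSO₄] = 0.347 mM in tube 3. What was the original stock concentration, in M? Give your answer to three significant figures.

Step 1: 0.25 mL + 2.75 mL = 3 mL total → factor 3/0.25 = 12
Step 2: 30 μL brought to 90 μL → factor 90/30 = 3
Step 3: 50 μL + 0.95 mL = 1000 μL total → factor 1000/50 = 20
Overall dilution factor = 12 × 3 × 20 = 720
Stock = 0.347 mM × 720 = 249.8 mM = 0.250 M

0.250 M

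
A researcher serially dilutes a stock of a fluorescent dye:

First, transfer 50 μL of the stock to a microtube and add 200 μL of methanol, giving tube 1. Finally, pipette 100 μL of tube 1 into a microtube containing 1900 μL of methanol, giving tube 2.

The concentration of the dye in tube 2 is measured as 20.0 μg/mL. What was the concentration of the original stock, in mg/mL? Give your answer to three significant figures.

Step 1: 50 μL + 200 μL = 250 μL total → factor 250/50 = 5
Step 2: 100 μL + 1900 μL = 2000 μL total → factor 2000/100 = 20
Overall dilution factor = 5 × 20 = 100
Stock = 20.0 μg/mL × 100 = 2000 μg/mL = 2.00 mg/mL

2.00 mg/mL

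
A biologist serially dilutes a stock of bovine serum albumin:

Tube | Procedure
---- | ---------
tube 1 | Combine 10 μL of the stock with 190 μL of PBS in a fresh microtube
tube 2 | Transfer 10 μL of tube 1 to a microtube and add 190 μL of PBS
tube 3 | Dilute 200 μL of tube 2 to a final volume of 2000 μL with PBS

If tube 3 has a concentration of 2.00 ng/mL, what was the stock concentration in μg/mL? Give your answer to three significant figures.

Step 1: 10 μL + 190 μL = 200 μL total → factor 200/10 = 20
Step 2: 10 μL + 190 μL = 200 μL total → factor 200/10 = 20
Step 3: 200 μL brought to 2000 μL → factor 2000/200 = 10
Overall dilution factor = 20 × 20 × 10 = 4000
Stock = 2.00 ng/mL × 4000 = 8000 ng/mL = 8.00 μg/mL

8.00 μg/mL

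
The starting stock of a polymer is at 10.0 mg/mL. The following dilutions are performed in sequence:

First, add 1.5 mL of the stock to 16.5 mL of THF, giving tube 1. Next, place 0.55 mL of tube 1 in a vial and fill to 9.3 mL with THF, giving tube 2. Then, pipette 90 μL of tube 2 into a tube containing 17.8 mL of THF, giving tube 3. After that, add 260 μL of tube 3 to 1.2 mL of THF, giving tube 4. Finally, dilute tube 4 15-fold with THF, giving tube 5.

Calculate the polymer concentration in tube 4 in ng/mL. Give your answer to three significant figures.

Step 1: 1.5 mL + 16.5 mL = 18 mL total → factor 18/1.5 = 12
Step 2: 0.55 mL brought to 9.3 mL → factor 9.3/0.55 = 16.909
Step 3: 90 μL + 17.8 mL = 17890 μL total → factor 17890/90 = 198.78
Step 4: 260 μL + 1.2 mL = 1460 μL total → factor 1460/260 = 5.6154
Dilution factor through tube 4 = 12 × 16.909 × 198.78 × 5.6154 = 2.2649 × 10^5
[tube 4] = 10.0 mg/mL / 2.2649 × 10^5 = 4.415 × 10^-5 mg/mL = 44.2 ng/mL

44.2 ng/mL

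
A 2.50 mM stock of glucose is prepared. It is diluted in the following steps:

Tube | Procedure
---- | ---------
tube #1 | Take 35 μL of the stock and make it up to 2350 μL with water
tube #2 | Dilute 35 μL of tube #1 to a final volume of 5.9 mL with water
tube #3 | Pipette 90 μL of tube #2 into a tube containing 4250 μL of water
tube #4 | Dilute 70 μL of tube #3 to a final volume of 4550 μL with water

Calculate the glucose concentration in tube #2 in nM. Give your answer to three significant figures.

221 nM

Step 1: 35 μL brought to 2350 μL → factor 2350/35 = 67.143
Step 2: 35 μL brought to 5.9 mL → factor 5900/35 = 168.57
Dilution factor through tube #2 = 67.143 × 168.57 = 11318
[tube #2] = 2.50 mM / 11318 = 0.0002209 mM = 221 nM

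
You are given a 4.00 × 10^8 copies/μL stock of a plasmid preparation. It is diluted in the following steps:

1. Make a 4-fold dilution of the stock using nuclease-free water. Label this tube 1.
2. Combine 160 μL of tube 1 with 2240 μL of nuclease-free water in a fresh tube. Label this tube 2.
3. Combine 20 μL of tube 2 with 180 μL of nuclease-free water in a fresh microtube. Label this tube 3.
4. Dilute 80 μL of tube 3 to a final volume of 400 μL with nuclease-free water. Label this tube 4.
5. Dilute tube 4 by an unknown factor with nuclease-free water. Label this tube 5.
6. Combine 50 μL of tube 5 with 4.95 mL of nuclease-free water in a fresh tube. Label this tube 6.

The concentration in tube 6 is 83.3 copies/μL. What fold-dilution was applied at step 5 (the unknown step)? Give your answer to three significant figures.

Step 1: 4-fold → factor 4
Step 2: 160 μL + 2240 μL = 2400 μL total → factor 2400/160 = 15
Step 3: 20 μL + 180 μL = 200 μL total → factor 200/20 = 10
Step 4: 80 μL brought to 400 μL → factor 400/80 = 5
Step 5: unknown factor x
Step 6: 50 μL + 4.95 mL = 5000 μL total → factor 5000/50 = 100
Product of known-step factors = 3 × 10^5
Overall factor = 4.00 × 10^8 copies/μL / (83.3 copies/μL) = 4.8019 × 10^6
x = 4.8019 × 10^6 / 3 × 10^5 = 16.0

16.0-fold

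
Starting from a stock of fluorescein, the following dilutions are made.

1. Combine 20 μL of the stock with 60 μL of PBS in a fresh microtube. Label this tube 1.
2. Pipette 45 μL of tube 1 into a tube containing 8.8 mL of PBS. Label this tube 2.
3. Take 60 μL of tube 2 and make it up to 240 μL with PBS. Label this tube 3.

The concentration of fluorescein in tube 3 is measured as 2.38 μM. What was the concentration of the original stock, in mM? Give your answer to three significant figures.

Step 1: 20 μL + 60 μL = 80 μL total → factor 80/20 = 4
Step 2: 45 μL + 8.8 mL = 8845 μL total → factor 8845/45 = 196.56
Step 3: 60 μL brought to 240 μL → factor 240/60 = 4
Overall dilution factor = 4 × 196.56 × 4 = 3144.9
Stock = 2.38 μM × 3144.9 = 7485 μM = 7.48 mM

7.48 mM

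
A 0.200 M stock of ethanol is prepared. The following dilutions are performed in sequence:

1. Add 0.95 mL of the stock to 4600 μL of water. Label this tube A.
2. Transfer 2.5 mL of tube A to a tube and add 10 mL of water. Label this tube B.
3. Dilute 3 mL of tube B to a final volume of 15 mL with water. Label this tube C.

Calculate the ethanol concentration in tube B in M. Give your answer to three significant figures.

0.00685 M

Step 1: 0.95 mL + 4600 μL = 5.55 mL total → factor 5.55/0.95 = 5.8421
Step 2: 2.5 mL + 10 mL = 12.5 mL total → factor 12.5/2.5 = 5
Dilution factor through tube B = 5.8421 × 5 = 29.211
[tube B] = 0.200 M / 29.211 = 0.00685 M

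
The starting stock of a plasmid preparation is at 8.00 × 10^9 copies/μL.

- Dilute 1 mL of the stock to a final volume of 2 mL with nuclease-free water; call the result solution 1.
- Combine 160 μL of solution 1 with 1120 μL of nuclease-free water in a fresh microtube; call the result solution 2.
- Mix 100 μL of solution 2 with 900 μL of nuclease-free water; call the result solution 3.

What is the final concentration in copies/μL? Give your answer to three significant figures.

5.00 × 10^7 copies/μL

Step 1: 1 mL brought to 2 mL → factor 2/1 = 2
Step 2: 160 μL + 1120 μL = 1280 μL total → factor 1280/160 = 8
Step 3: 100 μL + 900 μL = 1000 μL total → factor 1000/100 = 10
Overall dilution factor = 2 × 8 × 10 = 160
Final = 8.00 × 10^9 copies/μL / 160 = 5.00 × 10^7 copies/μL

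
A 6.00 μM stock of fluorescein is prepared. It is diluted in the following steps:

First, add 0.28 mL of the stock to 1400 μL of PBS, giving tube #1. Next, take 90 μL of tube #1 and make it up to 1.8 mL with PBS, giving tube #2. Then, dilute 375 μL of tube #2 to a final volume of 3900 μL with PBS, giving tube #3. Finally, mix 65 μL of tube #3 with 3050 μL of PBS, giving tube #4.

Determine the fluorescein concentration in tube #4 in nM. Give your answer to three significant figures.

Step 1: 0.28 mL + 1400 μL = 1.68 mL total → factor 1.68/0.28 = 6
Step 2: 90 μL brought to 1.8 mL → factor 1800/90 = 20
Step 3: 375 μL brought to 3900 μL → factor 3900/375 = 10.4
Step 4: 65 μL + 3050 μL = 3115 μL total → factor 3115/65 = 47.923
Overall dilution factor = 6 × 20 × 10.4 × 47.923 = 59808
Final = 6.00 μM / 59808 = 0.0001003 μM = 0.100 nM

0.100 nM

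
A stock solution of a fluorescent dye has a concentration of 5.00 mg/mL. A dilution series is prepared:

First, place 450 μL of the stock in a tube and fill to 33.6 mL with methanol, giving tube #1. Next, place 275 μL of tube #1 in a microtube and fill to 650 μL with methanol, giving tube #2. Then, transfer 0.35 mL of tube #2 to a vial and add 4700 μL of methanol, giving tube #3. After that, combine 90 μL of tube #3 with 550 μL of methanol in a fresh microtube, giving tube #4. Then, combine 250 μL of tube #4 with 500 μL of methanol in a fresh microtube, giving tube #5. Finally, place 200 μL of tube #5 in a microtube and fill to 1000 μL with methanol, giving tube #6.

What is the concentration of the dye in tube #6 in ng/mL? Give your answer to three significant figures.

18.4 ng/mL

Step 1: 450 μL brought to 33.6 mL → factor 33600/450 = 74.667
Step 2: 275 μL brought to 650 μL → factor 650/275 = 2.3636
Step 3: 0.35 mL + 4700 μL = 5.05 mL total → factor 5.05/0.35 = 14.429
Step 4: 90 μL + 550 μL = 640 μL total → factor 640/90 = 7.1111
Step 5: 250 μL + 500 μL = 750 μL total → factor 750/250 = 3
Step 6: 200 μL brought to 1000 μL → factor 1000/200 = 5
Overall dilution factor = 74.667 × 2.3636 × 14.429 × 7.1111 × 3 × 5 = 2.7162 × 10^5
Final = 5.00 mg/mL / 2.7162 × 10^5 = 1.841 × 10^-5 mg/mL = 18.4 ng/mL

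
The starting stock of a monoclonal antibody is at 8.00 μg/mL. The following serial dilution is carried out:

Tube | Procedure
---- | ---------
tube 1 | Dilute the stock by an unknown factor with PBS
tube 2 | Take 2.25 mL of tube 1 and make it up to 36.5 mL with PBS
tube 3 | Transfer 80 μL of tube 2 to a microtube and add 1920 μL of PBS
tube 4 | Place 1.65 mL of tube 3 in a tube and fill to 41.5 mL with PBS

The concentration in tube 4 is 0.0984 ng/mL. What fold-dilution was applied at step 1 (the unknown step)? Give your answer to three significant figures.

7.97-fold

Step 1: unknown factor x
Step 2: 2.25 mL brought to 36.5 mL → factor 36.5/2.25 = 16.222
Step 3: 80 μL + 1920 μL = 2000 μL total → factor 2000/80 = 25
Step 4: 1.65 mL brought to 41.5 mL → factor 41.5/1.65 = 25.152
Product of known-step factors = 10200
Overall factor = 8.00 μg/mL / (0.0984 ng/mL) = 81301
x = 81301 / 10200 = 7.97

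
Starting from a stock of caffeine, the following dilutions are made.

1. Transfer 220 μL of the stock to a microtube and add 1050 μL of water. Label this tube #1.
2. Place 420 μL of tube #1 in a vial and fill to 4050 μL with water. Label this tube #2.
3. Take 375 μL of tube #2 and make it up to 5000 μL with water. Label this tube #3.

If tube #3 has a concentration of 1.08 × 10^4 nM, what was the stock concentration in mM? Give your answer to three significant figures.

8.02 mM

Step 1: 220 μL + 1050 μL = 1270 μL total → factor 1270/220 = 5.7727
Step 2: 420 μL brought to 4050 μL → factor 4050/420 = 9.6429
Step 3: 375 μL brought to 5000 μL → factor 5000/375 = 13.333
Overall dilution factor = 5.7727 × 9.6429 × 13.333 = 742.21
Stock = 1.08 × 10^4 nM × 742.21 = 8.016 × 10^6 nM = 8.02 mM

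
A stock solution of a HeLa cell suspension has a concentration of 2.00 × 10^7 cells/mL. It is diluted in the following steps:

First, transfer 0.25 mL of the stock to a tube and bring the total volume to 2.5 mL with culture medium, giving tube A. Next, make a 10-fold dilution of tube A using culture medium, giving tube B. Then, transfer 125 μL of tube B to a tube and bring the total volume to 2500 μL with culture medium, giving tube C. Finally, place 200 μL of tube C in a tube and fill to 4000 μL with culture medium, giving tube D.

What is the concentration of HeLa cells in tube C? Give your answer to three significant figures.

1.00 × 10^4 cells/mL

Step 1: 0.25 mL brought to 2.5 mL → factor 2.5/0.25 = 10
Step 2: 10-fold → factor 10
Step 3: 125 μL brought to 2500 μL → factor 2500/125 = 20
Dilution factor through tube C = 10 × 10 × 20 = 2000
[tube C] = 2.00 × 10^7 cells/mL / 2000 = 1.00 × 10^4 cells/mL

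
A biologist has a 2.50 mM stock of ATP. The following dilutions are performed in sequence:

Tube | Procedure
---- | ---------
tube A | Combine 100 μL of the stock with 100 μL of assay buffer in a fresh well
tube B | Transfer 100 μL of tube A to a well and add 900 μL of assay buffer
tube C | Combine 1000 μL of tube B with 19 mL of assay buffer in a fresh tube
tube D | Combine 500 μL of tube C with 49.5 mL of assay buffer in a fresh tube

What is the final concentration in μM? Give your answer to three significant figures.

Step 1: 100 μL + 100 μL = 200 μL total → factor 200/100 = 2
Step 2: 100 μL + 900 μL = 1000 μL total → factor 1000/100 = 10
Step 3: 1000 μL + 19 mL = 20000 μL total → factor 20000/1000 = 20
Step 4: 500 μL + 49.5 mL = 50000 μL total → factor 50000/500 = 100
Overall dilution factor = 2 × 10 × 20 × 100 = 40000
Final = 2.50 mM / 40000 = 6.250 × 10^-5 mM = 0.0625 μM

0.0625 μM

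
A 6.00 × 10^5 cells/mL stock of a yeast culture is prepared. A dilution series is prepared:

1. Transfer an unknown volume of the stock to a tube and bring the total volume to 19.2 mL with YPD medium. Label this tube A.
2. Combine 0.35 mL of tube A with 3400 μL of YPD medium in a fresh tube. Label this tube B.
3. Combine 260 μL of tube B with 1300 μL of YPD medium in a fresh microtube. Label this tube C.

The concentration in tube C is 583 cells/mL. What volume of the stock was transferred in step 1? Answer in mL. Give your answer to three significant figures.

Step 1: v brought to 19.2 mL → factor = 19.2 mL/v
Step 2: 0.35 mL + 3400 μL = 3.75 mL total → factor 3.75/0.35 = 10.714
Step 3: 260 μL + 1300 μL = 1560 μL total → factor 1560/260 = 6
Product of known-step factors = 64.286
Overall factor = 6.00 × 10^5 cells/mL / (583 cells/mL) = 1029.2
Step-1 factor = 1029.2 / 64.286 = 16.009
v = 19.2 mL / 16.009 = 1.20 mL

1.20 mL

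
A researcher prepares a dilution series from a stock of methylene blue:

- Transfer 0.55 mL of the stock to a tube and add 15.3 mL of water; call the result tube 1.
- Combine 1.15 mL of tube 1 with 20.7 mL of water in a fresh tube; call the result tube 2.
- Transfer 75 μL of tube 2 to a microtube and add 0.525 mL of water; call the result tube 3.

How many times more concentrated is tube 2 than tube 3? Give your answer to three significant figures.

Step 1: 0.55 mL + 15.3 mL = 15.85 mL total → factor 15.85/0.55 = 28.818
Step 2: 1.15 mL + 20.7 mL = 21.85 mL total → factor 21.85/1.15 = 19
Step 3: 75 μL + 0.525 mL = 600 μL total → factor 600/75 = 8
Dilution factor to tube 2 = 547.55; to tube 3 = 4380.4
[tube 2]/[tube 3] = (factor to tube 3)/(factor to tube 2) = 4380.4/547.55 = 8.00

8.00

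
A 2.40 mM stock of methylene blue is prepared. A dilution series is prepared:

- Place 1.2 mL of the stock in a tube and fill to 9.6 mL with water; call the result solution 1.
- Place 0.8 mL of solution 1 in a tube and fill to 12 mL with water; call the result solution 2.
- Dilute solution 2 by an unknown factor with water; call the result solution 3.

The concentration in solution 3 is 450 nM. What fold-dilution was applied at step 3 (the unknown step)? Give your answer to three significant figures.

44.4-fold

Step 1: 1.2 mL brought to 9.6 mL → factor 9.6/1.2 = 8
Step 2: 0.8 mL brought to 12 mL → factor 12/0.8 = 15
Step 3: unknown factor x
Product of known-step factors = 120
Overall factor = 2.40 mM / (450 nM) = 5333.3
x = 5333.3 / 120 = 44.4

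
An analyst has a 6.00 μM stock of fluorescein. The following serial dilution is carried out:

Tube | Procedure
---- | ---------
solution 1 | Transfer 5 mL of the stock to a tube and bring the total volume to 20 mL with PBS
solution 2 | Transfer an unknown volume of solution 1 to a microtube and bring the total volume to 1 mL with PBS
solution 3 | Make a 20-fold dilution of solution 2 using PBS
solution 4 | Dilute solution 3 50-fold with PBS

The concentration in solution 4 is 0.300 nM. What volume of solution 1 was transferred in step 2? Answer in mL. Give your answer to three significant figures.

0.200 mL

Step 1: 5 mL brought to 20 mL → factor 20/5 = 4
Step 2: v brought to 1 mL → factor = 1 mL/v
Step 3: 20-fold → factor 20
Step 4: 50-fold → factor 50
Product of known-step factors = 4000
Overall factor = 6.00 μM / (0.300 nM) = 20000
Step-2 factor = 20000 / 4000 = 5
v = 1 mL / 5 = 0.200 mL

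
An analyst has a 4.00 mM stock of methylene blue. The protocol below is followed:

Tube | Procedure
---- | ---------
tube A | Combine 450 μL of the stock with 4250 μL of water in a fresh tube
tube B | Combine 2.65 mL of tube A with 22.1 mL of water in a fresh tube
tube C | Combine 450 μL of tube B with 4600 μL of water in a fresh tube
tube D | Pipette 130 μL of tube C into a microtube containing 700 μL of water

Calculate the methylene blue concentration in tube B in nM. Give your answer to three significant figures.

Step 1: 450 μL + 4250 μL = 4700 μL total → factor 4700/450 = 10.444
Step 2: 2.65 mL + 22.1 mL = 24.75 mL total → factor 24.75/2.65 = 9.3396
Dilution factor through tube B = 10.444 × 9.3396 = 97.547
[tube B] = 4.00 mM / 97.547 = 0.04101 mM = 4.10 × 10^4 nM

4.10 × 10^4 nM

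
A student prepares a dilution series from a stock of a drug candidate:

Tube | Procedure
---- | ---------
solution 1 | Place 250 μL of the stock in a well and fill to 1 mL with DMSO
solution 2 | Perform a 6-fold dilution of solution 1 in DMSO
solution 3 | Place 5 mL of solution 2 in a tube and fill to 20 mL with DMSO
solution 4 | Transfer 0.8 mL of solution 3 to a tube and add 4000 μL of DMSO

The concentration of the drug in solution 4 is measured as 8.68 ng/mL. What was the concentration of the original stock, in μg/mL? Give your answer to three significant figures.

5.00 μg/mL

Step 1: 250 μL brought to 1 mL → factor 1000/250 = 4
Step 2: 6-fold → factor 6
Step 3: 5 mL brought to 20 mL → factor 20/5 = 4
Step 4: 0.8 mL + 4000 μL = 4.8 mL total → factor 4.8/0.8 = 6
Overall dilution factor = 4 × 6 × 4 × 6 = 576
Stock = 8.68 ng/mL × 576 = 5000 ng/mL = 5.00 μg/mL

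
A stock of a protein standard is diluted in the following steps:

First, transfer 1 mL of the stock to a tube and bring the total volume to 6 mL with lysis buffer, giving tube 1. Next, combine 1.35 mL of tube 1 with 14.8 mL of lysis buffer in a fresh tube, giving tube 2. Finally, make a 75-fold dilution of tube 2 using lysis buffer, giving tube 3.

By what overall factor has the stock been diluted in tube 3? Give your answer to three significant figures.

5.38 × 10^3

Step 1: 1 mL brought to 6 mL → factor 6/1 = 6
Step 2: 1.35 mL + 14.8 mL = 16.15 mL total → factor 16.15/1.35 = 11.963
Step 3: 75-fold → factor 75
Overall dilution factor = 6 × 11.963 × 75 = 5383.3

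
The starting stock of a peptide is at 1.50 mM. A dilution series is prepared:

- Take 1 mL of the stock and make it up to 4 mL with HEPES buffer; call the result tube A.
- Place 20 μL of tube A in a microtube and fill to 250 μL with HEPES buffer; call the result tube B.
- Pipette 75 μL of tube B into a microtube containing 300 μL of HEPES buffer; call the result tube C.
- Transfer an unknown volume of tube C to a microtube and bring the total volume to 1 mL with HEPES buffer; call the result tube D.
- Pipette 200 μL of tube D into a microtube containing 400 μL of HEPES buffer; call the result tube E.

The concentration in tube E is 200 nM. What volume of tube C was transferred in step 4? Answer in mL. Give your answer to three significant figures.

Step 1: 1 mL brought to 4 mL → factor 4/1 = 4
Step 2: 20 μL brought to 250 μL → factor 250/20 = 12.5
Step 3: 75 μL + 300 μL = 375 μL total → factor 375/75 = 5
Step 4: v brought to 1 mL → factor = 1 mL/v
Step 5: 200 μL + 400 μL = 600 μL total → factor 600/200 = 3
Product of known-step factors = 750
Overall factor = 1.50 mM / (200 nM) = 7500
Step-4 factor = 7500 / 750 = 10
v = 1 mL / 10 = 0.100 mL

0.100 mL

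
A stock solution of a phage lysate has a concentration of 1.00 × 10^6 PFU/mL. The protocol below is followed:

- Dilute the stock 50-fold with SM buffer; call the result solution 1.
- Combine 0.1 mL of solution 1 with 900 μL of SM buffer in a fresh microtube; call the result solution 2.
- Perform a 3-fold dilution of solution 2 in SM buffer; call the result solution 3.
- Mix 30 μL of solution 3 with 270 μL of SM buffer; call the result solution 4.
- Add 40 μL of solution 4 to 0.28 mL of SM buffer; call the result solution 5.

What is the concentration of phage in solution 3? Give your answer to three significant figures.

667 PFU/mL

Step 1: 50-fold → factor 50
Step 2: 0.1 mL + 900 μL = 1 mL total → factor 1/0.1 = 10
Step 3: 3-fold → factor 3
Dilution factor through solution 3 = 50 × 10 × 3 = 1500
[solution 3] = 1.00 × 10^6 PFU/mL / 1500 = 667 PFU/mL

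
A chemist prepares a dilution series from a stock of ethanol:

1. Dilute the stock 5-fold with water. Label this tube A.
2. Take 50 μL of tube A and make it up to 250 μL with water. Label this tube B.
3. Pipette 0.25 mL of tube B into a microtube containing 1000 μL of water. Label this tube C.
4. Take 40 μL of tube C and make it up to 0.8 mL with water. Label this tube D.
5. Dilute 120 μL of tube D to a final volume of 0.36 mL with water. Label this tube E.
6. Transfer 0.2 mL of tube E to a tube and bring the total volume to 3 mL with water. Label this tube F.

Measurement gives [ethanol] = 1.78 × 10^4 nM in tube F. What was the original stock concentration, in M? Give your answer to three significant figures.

2.00 M

Step 1: 5-fold → factor 5
Step 2: 50 μL brought to 250 μL → factor 250/50 = 5
Step 3: 0.25 mL + 1000 μL = 1.25 mL total → factor 1.25/0.25 = 5
Step 4: 40 μL brought to 0.8 mL → factor 800/40 = 20
Step 5: 120 μL brought to 0.36 mL → factor 360/120 = 3
Step 6: 0.2 mL brought to 3 mL → factor 3/0.2 = 15
Overall dilution factor = 5 × 5 × 5 × 20 × 3 × 15 = 1.125 × 10^5
Stock = 1.78 × 10^4 nM × 1.125 × 10^5 = 2.002 × 10^9 nM = 2.00 M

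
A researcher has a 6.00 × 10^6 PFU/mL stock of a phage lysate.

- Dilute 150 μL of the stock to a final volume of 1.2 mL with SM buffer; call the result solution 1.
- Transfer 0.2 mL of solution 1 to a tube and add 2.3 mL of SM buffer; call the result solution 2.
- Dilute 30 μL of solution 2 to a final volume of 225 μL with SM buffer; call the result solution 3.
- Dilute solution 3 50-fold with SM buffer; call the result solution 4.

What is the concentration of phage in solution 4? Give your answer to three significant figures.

Step 1: 150 μL brought to 1.2 mL → factor 1200/150 = 8
Step 2: 0.2 mL + 2.3 mL = 2.5 mL total → factor 2.5/0.2 = 12.5
Step 3: 30 μL brought to 225 μL → factor 225/30 = 7.5
Step 4: 50-fold → factor 50
Overall dilution factor = 8 × 12.5 × 7.5 × 50 = 37500
Final = 6.00 × 10^6 PFU/mL / 37500 = 160 PFU/mL

160 PFU/mL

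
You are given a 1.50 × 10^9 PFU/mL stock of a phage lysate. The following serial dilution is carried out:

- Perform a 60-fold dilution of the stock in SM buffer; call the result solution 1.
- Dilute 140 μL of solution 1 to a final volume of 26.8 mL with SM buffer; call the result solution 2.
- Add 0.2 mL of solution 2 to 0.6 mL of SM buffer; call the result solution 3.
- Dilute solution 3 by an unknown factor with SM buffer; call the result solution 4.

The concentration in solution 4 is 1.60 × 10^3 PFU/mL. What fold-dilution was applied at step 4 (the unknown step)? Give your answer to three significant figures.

Step 1: 60-fold → factor 60
Step 2: 140 μL brought to 26.8 mL → factor 26800/140 = 191.43
Step 3: 0.2 mL + 0.6 mL = 0.8 mL total → factor 0.8/0.2 = 4
Step 4: unknown factor x
Product of known-step factors = 45943
Overall factor = 1.50 × 10^9 PFU/mL / (1.60 × 10^3 PFU/mL) = 9.375 × 10^5
x = 9.375 × 10^5 / 45943 = 20.4

20.4-fold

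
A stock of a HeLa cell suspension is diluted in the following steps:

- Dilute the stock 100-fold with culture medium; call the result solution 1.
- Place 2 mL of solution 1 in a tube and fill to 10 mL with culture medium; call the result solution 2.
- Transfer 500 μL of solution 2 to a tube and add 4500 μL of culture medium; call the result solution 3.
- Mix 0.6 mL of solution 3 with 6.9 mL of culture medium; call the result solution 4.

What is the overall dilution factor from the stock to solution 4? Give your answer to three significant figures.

Step 1: 100-fold → factor 100
Step 2: 2 mL brought to 10 mL → factor 10/2 = 5
Step 3: 500 μL + 4500 μL = 5000 μL total → factor 5000/500 = 10
Step 4: 0.6 mL + 6.9 mL = 7.5 mL total → factor 7.5/0.6 = 12.5
Overall dilution factor = 100 × 5 × 10 × 12.5 = 62500

6.25 × 10^4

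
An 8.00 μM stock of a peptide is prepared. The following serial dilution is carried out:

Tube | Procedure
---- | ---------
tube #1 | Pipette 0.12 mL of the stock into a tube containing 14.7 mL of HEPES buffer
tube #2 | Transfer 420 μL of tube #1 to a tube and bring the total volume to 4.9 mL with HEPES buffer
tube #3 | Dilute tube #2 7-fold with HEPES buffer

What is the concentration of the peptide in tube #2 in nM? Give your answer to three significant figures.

5.55 nM

Step 1: 0.12 mL + 14.7 mL = 14.82 mL total → factor 14.82/0.12 = 123.5
Step 2: 420 μL brought to 4.9 mL → factor 4900/420 = 11.667
Dilution factor through tube #2 = 123.5 × 11.667 = 1440.8
[tube #2] = 8.00 μM / 1440.8 = 0.005552 μM = 5.55 nM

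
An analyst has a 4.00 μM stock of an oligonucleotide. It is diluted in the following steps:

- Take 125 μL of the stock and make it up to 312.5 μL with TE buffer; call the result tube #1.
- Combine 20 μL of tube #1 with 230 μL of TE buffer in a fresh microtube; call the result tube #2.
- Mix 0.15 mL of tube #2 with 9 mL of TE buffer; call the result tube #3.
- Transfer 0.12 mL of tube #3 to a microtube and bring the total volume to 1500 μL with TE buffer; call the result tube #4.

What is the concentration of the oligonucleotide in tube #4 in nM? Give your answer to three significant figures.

0.168 nM

Step 1: 125 μL brought to 312.5 μL → factor 312.5/125 = 2.5
Step 2: 20 μL + 230 μL = 250 μL total → factor 250/20 = 12.5
Step 3: 0.15 mL + 9 mL = 9.15 mL total → factor 9.15/0.15 = 61
Step 4: 0.12 mL brought to 1500 μL → factor 1.5/0.12 = 12.5
Overall dilution factor = 2.5 × 12.5 × 61 × 12.5 = 23828
Final = 4.00 μM / 23828 = 0.0001679 μM = 0.168 nM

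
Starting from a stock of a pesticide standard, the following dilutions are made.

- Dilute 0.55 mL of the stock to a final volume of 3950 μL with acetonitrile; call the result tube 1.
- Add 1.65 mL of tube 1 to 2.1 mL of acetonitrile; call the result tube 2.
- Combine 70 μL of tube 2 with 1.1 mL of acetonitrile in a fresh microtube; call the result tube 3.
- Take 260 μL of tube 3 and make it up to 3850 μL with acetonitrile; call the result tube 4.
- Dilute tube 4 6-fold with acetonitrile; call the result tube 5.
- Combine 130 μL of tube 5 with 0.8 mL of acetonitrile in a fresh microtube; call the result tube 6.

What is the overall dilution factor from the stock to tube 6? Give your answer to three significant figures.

Step 1: 0.55 mL brought to 3950 μL → factor 3.95/0.55 = 7.1818
Step 2: 1.65 mL + 2.1 mL = 3.75 mL total → factor 3.75/1.65 = 2.2727
Step 3: 70 μL + 1.1 mL = 1170 μL total → factor 1170/70 = 16.714
Step 4: 260 μL brought to 3850 μL → factor 3850/260 = 14.808
Step 5: 6-fold → factor 6
Step 6: 130 μL + 0.8 mL = 930 μL total → factor 930/130 = 7.1538
Overall dilution factor = 7.1818 × 2.2727 × 16.714 × 14.808 × 6 × 7.1538 = 1.734 × 10^5

1.73 × 10^5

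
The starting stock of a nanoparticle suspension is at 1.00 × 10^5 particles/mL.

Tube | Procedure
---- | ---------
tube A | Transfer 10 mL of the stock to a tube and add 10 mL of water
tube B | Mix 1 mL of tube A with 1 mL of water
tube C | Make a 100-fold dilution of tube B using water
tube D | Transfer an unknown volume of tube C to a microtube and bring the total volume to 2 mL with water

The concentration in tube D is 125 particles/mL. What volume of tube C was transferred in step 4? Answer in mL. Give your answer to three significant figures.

1.00 mL

Step 1: 10 mL + 10 mL = 20 mL total → factor 20/10 = 2
Step 2: 1 mL + 1 mL = 2 mL total → factor 2/1 = 2
Step 3: 100-fold → factor 100
Step 4: v brought to 2 mL → factor = 2 mL/v
Product of known-step factors = 400
Overall factor = 1.00 × 10^5 particles/mL / (125 particles/mL) = 800
Step-4 factor = 800 / 400 = 2
v = 2 mL / 2 = 1.00 mL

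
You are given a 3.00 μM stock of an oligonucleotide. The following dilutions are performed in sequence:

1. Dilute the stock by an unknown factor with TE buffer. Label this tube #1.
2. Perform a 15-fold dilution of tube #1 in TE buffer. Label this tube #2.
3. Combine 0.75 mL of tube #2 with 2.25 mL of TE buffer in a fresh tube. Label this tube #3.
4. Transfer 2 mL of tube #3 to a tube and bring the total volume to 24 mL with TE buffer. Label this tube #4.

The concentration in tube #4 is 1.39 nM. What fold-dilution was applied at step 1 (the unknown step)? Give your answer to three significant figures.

3.00-fold

Step 1: unknown factor x
Step 2: 15-fold → factor 15
Step 3: 0.75 mL + 2.25 mL = 3 mL total → factor 3/0.75 = 4
Step 4: 2 mL brought to 24 mL → factor 24/2 = 12
Product of known-step factors = 720
Overall factor = 3.00 μM / (1.39 nM) = 2158.3
x = 2158.3 / 720 = 3.00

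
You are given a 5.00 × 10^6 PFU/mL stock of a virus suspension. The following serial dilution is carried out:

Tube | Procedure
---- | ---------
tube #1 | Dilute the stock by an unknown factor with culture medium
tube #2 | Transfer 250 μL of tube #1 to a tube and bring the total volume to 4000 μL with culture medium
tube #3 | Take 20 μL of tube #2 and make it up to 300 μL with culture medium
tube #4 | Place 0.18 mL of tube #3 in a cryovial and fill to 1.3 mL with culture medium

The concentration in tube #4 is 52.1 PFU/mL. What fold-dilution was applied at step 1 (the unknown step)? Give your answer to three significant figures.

55.4-fold

Step 1: unknown factor x
Step 2: 250 μL brought to 4000 μL → factor 4000/250 = 16
Step 3: 20 μL brought to 300 μL → factor 300/20 = 15
Step 4: 0.18 mL brought to 1.3 mL → factor 1.3/0.18 = 7.2222
Product of known-step factors = 1733.3
Overall factor = 5.00 × 10^6 PFU/mL / (52.1 PFU/mL) = 95969
x = 95969 / 1733.3 = 55.4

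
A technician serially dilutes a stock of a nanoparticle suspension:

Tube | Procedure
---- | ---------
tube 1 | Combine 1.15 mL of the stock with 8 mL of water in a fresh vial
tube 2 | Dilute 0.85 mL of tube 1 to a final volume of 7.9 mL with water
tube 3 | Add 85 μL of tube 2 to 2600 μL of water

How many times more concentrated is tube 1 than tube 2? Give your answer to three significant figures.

Step 1: 1.15 mL + 8 mL = 9.15 mL total → factor 9.15/1.15 = 7.9565
Step 2: 0.85 mL brought to 7.9 mL → factor 7.9/0.85 = 9.2941
Dilution factor to tube 1 = 7.9565; to tube 2 = 73.949
[tube 1]/[tube 2] = (factor to tube 2)/(factor to tube 1) = 73.949/7.9565 = 9.29

9.29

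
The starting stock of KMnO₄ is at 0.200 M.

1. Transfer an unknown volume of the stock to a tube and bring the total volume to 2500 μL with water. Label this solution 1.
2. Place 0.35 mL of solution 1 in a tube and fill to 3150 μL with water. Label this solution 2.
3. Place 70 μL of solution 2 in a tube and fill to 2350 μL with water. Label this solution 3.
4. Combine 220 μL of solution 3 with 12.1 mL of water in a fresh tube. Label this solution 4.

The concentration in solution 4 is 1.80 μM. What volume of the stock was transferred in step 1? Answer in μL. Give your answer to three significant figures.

381 μL

Step 1: v brought to 2500 μL → factor = 2500 μL/v
Step 2: 0.35 mL brought to 3150 μL → factor 3.15/0.35 = 9
Step 3: 70 μL brought to 2350 μL → factor 2350/70 = 33.571
Step 4: 220 μL + 12.1 mL = 12320 μL total → factor 12320/220 = 56
Product of known-step factors = 16920
Overall factor = 0.200 M / (1.80 μM) = 1.1111 × 10^5
Step-1 factor = 1.1111 × 10^5 / 16920 = 6.5669
v = 2500 μL / 6.5669 = 381 μL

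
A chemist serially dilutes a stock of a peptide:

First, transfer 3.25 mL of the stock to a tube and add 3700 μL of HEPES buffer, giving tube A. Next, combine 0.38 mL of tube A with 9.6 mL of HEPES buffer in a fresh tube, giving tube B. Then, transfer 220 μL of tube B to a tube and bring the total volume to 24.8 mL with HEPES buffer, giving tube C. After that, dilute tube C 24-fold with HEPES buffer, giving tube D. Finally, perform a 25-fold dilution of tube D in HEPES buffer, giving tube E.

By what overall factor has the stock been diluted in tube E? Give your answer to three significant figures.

Step 1: 3.25 mL + 3700 μL = 6.95 mL total → factor 6.95/3.25 = 2.1385
Step 2: 0.38 mL + 9.6 mL = 9.98 mL total → factor 9.98/0.38 = 26.263
Step 3: 220 μL brought to 24.8 mL → factor 24800/220 = 112.73
Step 4: 24-fold → factor 24
Step 5: 25-fold → factor 25
Overall dilution factor = 2.1385 × 26.263 × 112.73 × 24 × 25 = 3.7986 × 10^6

3.80 × 10^6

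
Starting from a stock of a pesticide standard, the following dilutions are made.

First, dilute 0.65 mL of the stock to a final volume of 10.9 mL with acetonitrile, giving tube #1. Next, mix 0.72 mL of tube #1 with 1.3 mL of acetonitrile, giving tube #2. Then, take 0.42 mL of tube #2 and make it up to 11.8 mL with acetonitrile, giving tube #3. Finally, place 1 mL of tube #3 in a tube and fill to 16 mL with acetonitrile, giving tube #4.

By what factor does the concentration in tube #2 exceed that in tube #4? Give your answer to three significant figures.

450

Step 1: 0.65 mL brought to 10.9 mL → factor 10.9/0.65 = 16.769
Step 2: 0.72 mL + 1.3 mL = 2.02 mL total → factor 2.02/0.72 = 2.8056
Step 3: 0.42 mL brought to 11.8 mL → factor 11.8/0.42 = 28.095
Step 4: 1 mL brought to 16 mL → factor 16/1 = 16
Dilution factor to tube #2 = 47.047; to tube #4 = 21149
[tube #2]/[tube #4] = (factor to tube #4)/(factor to tube #2) = 21149/47.047 = 450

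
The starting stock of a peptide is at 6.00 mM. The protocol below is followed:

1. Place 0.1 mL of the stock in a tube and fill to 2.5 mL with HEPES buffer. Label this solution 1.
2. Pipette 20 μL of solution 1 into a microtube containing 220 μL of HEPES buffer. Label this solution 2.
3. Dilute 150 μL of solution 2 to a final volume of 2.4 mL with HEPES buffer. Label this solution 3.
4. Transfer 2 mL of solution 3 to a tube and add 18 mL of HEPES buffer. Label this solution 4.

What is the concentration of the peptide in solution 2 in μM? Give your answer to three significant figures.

Step 1: 0.1 mL brought to 2.5 mL → factor 2.5/0.1 = 25
Step 2: 20 μL + 220 μL = 240 μL total → factor 240/20 = 12
Dilution factor through solution 2 = 25 × 12 = 300
[solution 2] = 6.00 mM / 300 = 0.02000 mM = 20.0 μM

20.0 μM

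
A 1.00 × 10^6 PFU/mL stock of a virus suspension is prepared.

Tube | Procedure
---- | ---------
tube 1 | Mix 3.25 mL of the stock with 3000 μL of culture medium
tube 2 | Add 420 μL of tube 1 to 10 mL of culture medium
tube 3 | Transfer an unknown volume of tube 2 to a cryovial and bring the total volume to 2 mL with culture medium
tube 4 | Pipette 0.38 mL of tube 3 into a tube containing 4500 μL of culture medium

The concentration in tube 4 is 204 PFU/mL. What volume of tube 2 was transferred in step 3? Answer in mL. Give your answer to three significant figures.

Step 1: 3.25 mL + 3000 μL = 6.25 mL total → factor 6.25/3.25 = 1.9231
Step 2: 420 μL + 10 mL = 10420 μL total → factor 10420/420 = 24.81
Step 3: v brought to 2 mL → factor = 2 mL/v
Step 4: 0.38 mL + 4500 μL = 4.88 mL total → factor 4.88/0.38 = 12.842
Product of known-step factors = 612.7
Overall factor = 1.00 × 10^6 PFU/mL / (204 PFU/mL) = 4902
Step-3 factor = 4902 / 612.7 = 8.0005
v = 2 mL / 8.0005 = 0.250 mL

0.250 mL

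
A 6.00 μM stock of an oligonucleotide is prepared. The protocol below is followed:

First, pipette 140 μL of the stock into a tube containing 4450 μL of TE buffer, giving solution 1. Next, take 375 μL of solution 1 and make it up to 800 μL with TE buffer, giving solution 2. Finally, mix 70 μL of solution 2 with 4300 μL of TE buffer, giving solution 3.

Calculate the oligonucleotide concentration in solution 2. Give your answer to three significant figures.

Step 1: 140 μL + 4450 μL = 4590 μL total → factor 4590/140 = 32.786
Step 2: 375 μL brought to 800 μL → factor 800/375 = 2.1333
Dilution factor through solution 2 = 32.786 × 2.1333 = 69.943
[solution 2] = 6.00 μM / 69.943 = 0.0858 μM

0.0858 μM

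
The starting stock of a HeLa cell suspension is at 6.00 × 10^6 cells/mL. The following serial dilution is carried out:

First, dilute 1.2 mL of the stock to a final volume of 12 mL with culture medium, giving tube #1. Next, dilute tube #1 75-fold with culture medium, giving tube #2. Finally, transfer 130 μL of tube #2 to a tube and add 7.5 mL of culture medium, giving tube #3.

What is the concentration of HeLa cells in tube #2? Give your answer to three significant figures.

Step 1: 1.2 mL brought to 12 mL → factor 12/1.2 = 10
Step 2: 75-fold → factor 75
Dilution factor through tube #2 = 10 × 75 = 750
[tube #2] = 6.00 × 10^6 cells/mL / 750 = 8.00 × 10^3 cells/mL

8.00 × 10^3 cells/mL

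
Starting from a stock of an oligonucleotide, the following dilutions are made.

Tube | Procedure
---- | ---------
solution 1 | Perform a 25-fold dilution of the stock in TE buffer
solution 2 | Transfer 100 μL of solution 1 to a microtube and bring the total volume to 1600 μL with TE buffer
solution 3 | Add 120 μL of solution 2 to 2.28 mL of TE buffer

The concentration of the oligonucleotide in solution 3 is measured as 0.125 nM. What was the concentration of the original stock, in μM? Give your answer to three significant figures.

1.00 μM

Step 1: 25-fold → factor 25
Step 2: 100 μL brought to 1600 μL → factor 1600/100 = 16
Step 3: 120 μL + 2.28 mL = 2400 μL total → factor 2400/120 = 20
Overall dilution factor = 25 × 16 × 20 = 8000
Stock = 0.125 nM × 8000 = 1000 nM = 1.00 μM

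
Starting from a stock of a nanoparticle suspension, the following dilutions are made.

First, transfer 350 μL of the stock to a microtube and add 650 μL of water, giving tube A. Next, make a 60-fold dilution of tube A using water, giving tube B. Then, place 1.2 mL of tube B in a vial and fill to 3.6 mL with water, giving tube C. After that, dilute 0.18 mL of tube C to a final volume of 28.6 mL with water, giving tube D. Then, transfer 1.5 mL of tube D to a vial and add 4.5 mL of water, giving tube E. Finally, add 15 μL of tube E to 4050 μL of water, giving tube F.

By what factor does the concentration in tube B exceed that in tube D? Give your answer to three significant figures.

477

Step 1: 350 μL + 650 μL = 1000 μL total → factor 1000/350 = 2.8571
Step 2: 60-fold → factor 60
Step 3: 1.2 mL brought to 3.6 mL → factor 3.6/1.2 = 3
Step 4: 0.18 mL brought to 28.6 mL → factor 28.6/0.18 = 158.89
Dilution factor to tube B = 171.43; to tube D = 81714
[tube B]/[tube D] = (factor to tube D)/(factor to tube B) = 81714/171.43 = 477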